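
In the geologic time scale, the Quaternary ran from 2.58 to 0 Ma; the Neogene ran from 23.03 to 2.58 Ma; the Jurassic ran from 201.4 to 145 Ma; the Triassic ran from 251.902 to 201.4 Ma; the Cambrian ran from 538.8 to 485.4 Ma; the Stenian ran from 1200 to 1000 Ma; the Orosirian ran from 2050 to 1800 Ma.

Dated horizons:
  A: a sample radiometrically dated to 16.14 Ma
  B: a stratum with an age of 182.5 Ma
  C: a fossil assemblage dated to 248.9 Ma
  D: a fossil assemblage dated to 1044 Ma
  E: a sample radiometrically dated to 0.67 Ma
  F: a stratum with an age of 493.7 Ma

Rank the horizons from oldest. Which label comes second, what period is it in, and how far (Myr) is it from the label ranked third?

Sorted oldest-first by Ma: D (1044), F (493.7), C (248.9), B (182.5), A (16.14), E (0.67).
The second oldest is F at 493.7 Ma, which lies in 538.8–485.4 Ma: the Cambrian.
The third oldest is C at 248.9 Ma; separation = |493.7 − 248.9| = 244.8 Myr.

F, in the Cambrian; 244.8 million years to C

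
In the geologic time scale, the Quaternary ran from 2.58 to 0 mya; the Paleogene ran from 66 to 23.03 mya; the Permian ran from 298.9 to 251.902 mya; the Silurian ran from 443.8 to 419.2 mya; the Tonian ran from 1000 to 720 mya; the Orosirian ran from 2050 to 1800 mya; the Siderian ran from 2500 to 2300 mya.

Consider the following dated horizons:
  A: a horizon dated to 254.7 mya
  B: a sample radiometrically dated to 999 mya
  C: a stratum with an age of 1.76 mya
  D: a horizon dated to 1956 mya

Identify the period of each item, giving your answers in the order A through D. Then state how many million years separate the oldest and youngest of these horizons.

A — Permian; B — Tonian; C — Quaternary; D — Orosirian; span 1954.24 million years

Match each age against the start–end ranges in the excerpt: A = 254.7 Ma → Permian (298.9–251.902); B = 999 Ma → Tonian (1000–720); C = 1.76 Ma → Quaternary (2.58–0); D = 1956 Ma → Orosirian (2050–1800).
The largest age is 1956 Ma and the smallest is 1.76 Ma; their difference is 1954.24 Myr.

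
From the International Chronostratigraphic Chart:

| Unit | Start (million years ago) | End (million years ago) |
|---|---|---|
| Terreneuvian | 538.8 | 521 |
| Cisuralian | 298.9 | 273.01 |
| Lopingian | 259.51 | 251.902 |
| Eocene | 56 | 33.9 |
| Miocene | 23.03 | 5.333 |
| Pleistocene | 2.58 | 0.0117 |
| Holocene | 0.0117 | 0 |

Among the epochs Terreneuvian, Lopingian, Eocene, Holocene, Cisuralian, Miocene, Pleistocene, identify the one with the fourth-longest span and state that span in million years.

Miocene, 17.697 million years

Start − end for each: Terreneuvian 538.8 − 521 = 17.8; Lopingian 259.51 − 251.902 = 7.608; Eocene 56 − 33.9 = 22.1; Holocene 0.0117 − 0 = 0.0117; Cisuralian 298.9 − 273.01 = 25.89; Miocene 23.03 − 5.333 = 17.697; Pleistocene 2.58 − 0.0117 = 2.5683.
Ranking these from longest: Cisuralian > Eocene > Terreneuvian > Miocene > Lopingian > Pleistocene > Holocene.
Position 4 in that ranking is Miocene, which lasted 17.697 Myr.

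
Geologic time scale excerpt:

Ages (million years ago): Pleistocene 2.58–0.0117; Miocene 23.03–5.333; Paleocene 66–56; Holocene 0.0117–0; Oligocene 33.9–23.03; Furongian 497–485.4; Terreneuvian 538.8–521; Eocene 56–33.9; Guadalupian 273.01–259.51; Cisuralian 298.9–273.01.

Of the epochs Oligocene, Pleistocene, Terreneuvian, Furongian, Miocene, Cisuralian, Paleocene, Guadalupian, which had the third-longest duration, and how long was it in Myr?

Miocene, 17.697 million years

Durations: Oligocene 10.87; Pleistocene 2.5683; Terreneuvian 17.8; Furongian 11.6; Miocene 17.697; Cisuralian 25.89; Paleocene 10; Guadalupian 13.5 Myr.
Sorted longest-first: Cisuralian (25.89), Terreneuvian (17.8), Miocene (17.697), Guadalupian (13.5), Furongian (11.6), Oligocene (10.87), Paleocene (10), Pleistocene (2.5683).
The third longest is Miocene at 17.697 Myr.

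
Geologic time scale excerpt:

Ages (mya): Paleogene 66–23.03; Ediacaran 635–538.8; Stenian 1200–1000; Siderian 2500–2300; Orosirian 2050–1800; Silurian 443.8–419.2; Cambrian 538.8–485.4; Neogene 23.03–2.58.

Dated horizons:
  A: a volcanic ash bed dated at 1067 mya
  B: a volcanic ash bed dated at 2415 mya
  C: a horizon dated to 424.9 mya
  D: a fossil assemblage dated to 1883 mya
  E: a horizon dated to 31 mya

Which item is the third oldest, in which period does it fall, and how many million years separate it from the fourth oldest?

A, in the Stenian; 642.1 million years to C

Larger Ma means older, so oldest first: B 2415 > D 1883 > A 1067 > C 424.9 > E 31.
Counting 3 along gives A (1067 Ma); the excerpt puts that inside the Stenian, 1200–1000 Ma.
Next in line is C (424.9 Ma), and 1067 − 424.9 = 642.1 Myr.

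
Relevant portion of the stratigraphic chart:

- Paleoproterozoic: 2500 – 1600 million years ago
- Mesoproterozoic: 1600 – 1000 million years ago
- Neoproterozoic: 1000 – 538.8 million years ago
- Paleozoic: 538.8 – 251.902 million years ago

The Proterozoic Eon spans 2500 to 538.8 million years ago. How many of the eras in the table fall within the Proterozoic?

Eras inside 2500–538.8 Ma: Paleoproterozoic, Mesoproterozoic, Neoproterozoic — 3 in total.

3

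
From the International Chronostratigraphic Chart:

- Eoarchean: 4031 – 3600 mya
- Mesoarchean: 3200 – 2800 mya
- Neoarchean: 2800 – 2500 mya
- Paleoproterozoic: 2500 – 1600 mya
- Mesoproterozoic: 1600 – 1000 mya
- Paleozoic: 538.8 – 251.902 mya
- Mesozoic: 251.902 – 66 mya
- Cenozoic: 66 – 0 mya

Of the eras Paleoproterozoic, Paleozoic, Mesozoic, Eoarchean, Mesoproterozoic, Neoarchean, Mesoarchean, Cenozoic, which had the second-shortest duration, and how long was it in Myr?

Mesozoic, 185.902 million years

Durations: Paleoproterozoic 900; Paleozoic 286.898; Mesozoic 185.902; Eoarchean 431; Mesoproterozoic 600; Neoarchean 300; Mesoarchean 400; Cenozoic 66 Myr.
Sorted shortest-first: Cenozoic (66), Mesozoic (185.902), Paleozoic (286.898), Neoarchean (300), Mesoarchean (400), Eoarchean (431), Mesoproterozoic (600), Paleoproterozoic (900).
The second shortest is Mesozoic at 185.902 Myr.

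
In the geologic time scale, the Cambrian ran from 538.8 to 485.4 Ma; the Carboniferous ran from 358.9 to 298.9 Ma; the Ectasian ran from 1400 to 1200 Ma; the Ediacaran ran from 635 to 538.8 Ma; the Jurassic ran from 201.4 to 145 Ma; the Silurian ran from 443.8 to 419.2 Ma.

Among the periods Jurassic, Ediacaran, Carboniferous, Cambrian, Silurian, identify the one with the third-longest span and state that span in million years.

Jurassic, 56.4 million years

Durations: Jurassic 56.4; Ediacaran 96.2; Carboniferous 60; Cambrian 53.4; Silurian 24.6 Myr.
Sorted longest-first: Ediacaran (96.2), Carboniferous (60), Jurassic (56.4), Cambrian (53.4), Silurian (24.6).
The third longest is Jurassic at 56.4 Myr.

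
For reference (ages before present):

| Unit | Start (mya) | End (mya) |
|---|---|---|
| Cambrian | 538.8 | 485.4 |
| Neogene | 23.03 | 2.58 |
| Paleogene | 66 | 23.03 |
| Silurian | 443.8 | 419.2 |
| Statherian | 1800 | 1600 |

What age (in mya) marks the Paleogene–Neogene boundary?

23.03 mya

The Paleogene ends and the Neogene begins at 23.03 mya.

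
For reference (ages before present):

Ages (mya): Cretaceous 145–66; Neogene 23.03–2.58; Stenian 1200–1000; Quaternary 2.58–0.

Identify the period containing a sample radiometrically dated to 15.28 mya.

Neogene

15.28 Ma lies between 23.03 and 2.58 Ma, so it falls in the Neogene.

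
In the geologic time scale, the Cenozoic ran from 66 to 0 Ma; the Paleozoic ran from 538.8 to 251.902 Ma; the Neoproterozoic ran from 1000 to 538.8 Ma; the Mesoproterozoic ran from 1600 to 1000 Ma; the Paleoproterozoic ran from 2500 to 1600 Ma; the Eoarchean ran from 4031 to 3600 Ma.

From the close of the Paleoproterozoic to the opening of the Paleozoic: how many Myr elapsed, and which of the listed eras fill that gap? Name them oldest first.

The Paleoproterozoic closes at 1600 Ma and the Paleozoic opens at 538.8 Ma, so the interval is 1600 − 538.8 = 1061.2 Myr.
An era fits inside if it starts at or after 1600 Ma and ends at or before 538.8 Ma; oldest first that gives Mesoproterozoic, Neoproterozoic.

1061.2 million years; Mesoproterozoic, Neoproterozoic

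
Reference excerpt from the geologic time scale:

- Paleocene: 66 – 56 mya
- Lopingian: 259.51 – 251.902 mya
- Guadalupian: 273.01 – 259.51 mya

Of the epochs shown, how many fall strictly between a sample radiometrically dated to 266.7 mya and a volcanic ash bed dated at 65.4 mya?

1

266.7 Ma sits inside the Guadalupian (273.01–259.51) and 65.4 Ma inside the Paleocene (66–56); neither of those is wholly between the two dates.
The listed epochs lying completely between them are Lopingian — 1 in all.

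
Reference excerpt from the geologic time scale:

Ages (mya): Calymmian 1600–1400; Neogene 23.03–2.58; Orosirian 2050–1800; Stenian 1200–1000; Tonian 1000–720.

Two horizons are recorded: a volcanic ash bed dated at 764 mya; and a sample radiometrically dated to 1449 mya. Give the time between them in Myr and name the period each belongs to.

Elapsed time: 1449 − 764 = 685 Myr.
764 Ma lies within 1000–720 Ma: Tonian.
1449 Ma lies within 1600–1400 Ma: Calymmian.

685 million years apart; the first in the Tonian, the second in the Calymmian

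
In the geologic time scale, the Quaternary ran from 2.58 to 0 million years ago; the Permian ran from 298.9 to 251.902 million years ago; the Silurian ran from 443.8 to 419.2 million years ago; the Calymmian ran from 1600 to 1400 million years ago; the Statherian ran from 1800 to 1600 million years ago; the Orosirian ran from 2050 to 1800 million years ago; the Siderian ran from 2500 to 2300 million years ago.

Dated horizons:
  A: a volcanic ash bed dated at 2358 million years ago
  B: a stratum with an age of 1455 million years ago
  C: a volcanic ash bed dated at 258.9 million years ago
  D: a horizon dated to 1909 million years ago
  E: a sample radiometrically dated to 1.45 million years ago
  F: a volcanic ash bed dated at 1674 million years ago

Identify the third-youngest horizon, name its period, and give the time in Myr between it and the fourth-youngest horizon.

Smaller Ma means younger, so youngest first: E 1.45 < C 258.9 < B 1455 < F 1674 < D 1909 < A 2358.
Counting 3 along gives B (1455 Ma); the excerpt puts that inside the Calymmian, 1600–1400 Ma.
Next in line is F (1674 Ma), and 1674 − 1455 = 219 Myr.

B, in the Calymmian; 219 million years to F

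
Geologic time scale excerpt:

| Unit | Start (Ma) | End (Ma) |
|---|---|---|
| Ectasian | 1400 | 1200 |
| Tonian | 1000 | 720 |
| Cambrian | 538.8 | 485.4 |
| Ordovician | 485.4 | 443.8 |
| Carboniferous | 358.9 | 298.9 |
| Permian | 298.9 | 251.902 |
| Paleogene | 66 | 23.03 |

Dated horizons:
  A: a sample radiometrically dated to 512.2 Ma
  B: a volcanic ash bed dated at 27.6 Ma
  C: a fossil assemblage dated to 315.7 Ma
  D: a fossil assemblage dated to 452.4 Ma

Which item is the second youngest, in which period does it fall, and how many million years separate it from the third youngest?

Sorted youngest-first by Ma: B (27.6), C (315.7), D (452.4), A (512.2).
The second youngest is C at 315.7 Ma, which lies in 358.9–298.9 Ma: the Carboniferous.
The third youngest is D at 452.4 Ma; separation = |315.7 − 452.4| = 136.7 Myr.

C, in the Carboniferous; 136.7 million years to D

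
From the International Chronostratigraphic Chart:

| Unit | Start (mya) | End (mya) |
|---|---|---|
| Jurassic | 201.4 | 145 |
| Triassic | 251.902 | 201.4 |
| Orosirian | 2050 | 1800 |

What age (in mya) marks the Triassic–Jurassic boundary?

201.4 mya

The Triassic ends and the Jurassic begins at 201.4 mya.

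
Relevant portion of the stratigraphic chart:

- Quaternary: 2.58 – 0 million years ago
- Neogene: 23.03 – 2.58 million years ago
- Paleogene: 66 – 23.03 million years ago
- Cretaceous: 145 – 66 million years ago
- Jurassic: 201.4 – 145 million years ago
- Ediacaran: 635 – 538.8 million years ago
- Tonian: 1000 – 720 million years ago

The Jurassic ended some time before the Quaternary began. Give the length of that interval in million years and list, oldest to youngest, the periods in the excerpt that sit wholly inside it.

142.42 million years; Cretaceous, Paleogene, Neogene

The Jurassic closes at 145 Ma and the Quaternary opens at 2.58 Ma, so the interval is 145 − 2.58 = 142.42 Myr.
A period fits inside if it starts at or after 145 Ma and ends at or before 2.58 Ma; oldest first that gives Cretaceous, Paleogene, Neogene.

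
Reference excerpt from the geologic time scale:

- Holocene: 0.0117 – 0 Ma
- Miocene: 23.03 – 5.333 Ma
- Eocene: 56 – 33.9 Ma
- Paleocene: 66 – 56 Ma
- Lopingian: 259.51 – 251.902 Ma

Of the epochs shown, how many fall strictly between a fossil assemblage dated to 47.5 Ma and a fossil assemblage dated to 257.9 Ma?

1

257.9 Ma sits inside the Lopingian (259.51–251.902) and 47.5 Ma inside the Eocene (56–33.9); neither of those is wholly between the two dates.
The listed epochs lying completely between them are Paleocene — 1 in all.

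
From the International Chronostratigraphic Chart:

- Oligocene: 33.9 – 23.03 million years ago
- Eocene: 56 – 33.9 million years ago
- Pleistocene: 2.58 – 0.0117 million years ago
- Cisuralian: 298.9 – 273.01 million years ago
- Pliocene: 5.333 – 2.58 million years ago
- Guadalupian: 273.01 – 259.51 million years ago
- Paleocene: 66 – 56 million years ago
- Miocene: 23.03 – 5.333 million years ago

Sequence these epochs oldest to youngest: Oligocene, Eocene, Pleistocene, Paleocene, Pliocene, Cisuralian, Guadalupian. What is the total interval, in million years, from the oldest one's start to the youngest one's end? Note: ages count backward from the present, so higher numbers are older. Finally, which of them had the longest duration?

Cisuralian → Guadalupian → Paleocene → Eocene → Oligocene → Pliocene → Pleistocene; total span 298.8883 Myr; longest is Cisuralian

Start ages (Ma): Cisuralian 298.9, Guadalupian 273.01, Paleocene 66, Eocene 56, Oligocene 33.9, Pliocene 5.333, Pleistocene 2.58.
Ordered oldest to youngest: Cisuralian, Guadalupian, Paleocene, Eocene, Oligocene, Pliocene, Pleistocene.
Span = 298.9 − 0.0117 = 298.8883 Myr.
Durations: Pleistocene 2.5683, Cisuralian 25.89, Guadalupian 13.5, Pliocene 2.753, Paleocene 10, Eocene 22.1, Oligocene 10.87 → longest is Cisuralian (25.89 Myr).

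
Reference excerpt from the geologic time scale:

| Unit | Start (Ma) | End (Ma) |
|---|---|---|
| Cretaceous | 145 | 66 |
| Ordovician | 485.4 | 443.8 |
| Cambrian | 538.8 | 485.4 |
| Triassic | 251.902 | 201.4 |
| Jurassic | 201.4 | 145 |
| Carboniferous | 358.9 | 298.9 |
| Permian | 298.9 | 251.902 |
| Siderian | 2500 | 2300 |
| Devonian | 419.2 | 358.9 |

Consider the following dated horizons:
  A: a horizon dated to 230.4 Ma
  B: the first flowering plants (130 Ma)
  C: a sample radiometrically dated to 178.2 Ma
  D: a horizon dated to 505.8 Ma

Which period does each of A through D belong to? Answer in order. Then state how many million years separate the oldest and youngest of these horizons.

A — Triassic; B — Cretaceous; C — Jurassic; D — Cambrian; span 375.8 million years

Match each age against the start–end ranges in the excerpt: A = 230.4 Ma → Triassic (251.902–201.4); B = 130 Ma → Cretaceous (145–66); C = 178.2 Ma → Jurassic (201.4–145); D = 505.8 Ma → Cambrian (538.8–485.4).
The largest age is 505.8 Ma and the smallest is 130 Ma; their difference is 375.8 Myr.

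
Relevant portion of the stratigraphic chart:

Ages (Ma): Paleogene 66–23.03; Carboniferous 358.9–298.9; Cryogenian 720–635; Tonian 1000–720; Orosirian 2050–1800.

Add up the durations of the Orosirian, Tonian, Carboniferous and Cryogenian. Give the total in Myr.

675 million years

Duration is start − end for each: (2050 − 1800) + (1000 − 720) + (358.9 − 298.9) + (720 − 635).
That is 250 + 280 + 60 + 85, which totals 675 million years.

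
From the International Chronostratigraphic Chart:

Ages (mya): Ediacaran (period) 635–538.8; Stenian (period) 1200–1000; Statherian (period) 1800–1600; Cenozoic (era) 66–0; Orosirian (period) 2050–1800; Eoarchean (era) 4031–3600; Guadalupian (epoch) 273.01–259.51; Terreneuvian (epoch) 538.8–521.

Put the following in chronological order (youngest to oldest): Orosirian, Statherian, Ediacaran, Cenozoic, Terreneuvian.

The oldest of these is Orosirian (starts 2050 Ma) and the youngest is Cenozoic (ends 0 Ma).
In between, by decreasing start age: Statherian (1800), Ediacaran (635), Terreneuvian (538.8).
Listing youngest first means reversing that sequence.

Cenozoic → Terreneuvian → Ediacaran → Statherian → Orosirian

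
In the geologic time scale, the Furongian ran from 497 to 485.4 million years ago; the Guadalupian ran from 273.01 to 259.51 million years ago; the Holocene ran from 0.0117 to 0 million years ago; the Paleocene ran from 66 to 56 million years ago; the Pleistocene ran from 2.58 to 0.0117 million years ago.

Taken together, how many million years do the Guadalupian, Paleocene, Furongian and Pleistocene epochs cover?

37.6683 million years

Each duration: Guadalupian = 13.5; Paleocene = 10; Furongian = 11.6; Pleistocene = 2.5683.
Sum: 13.5 + 10 + 11.6 + 2.5683 = 37.6683 Myr.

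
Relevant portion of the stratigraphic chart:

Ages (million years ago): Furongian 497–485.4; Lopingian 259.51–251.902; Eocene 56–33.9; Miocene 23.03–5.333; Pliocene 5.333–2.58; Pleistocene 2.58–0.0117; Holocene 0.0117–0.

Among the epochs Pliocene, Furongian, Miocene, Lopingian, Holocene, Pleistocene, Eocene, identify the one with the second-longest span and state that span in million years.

Miocene, 17.697 million years

Start − end for each: Pliocene 5.333 − 2.58 = 2.753; Furongian 497 − 485.4 = 11.6; Miocene 23.03 − 5.333 = 17.697; Lopingian 259.51 − 251.902 = 7.608; Holocene 0.0117 − 0 = 0.0117; Pleistocene 2.58 − 0.0117 = 2.5683; Eocene 56 − 33.9 = 22.1.
Ranking these from longest: Eocene > Miocene > Furongian > Lopingian > Pliocene > Pleistocene > Holocene.
Position 2 in that ranking is Miocene, which lasted 17.697 Myr.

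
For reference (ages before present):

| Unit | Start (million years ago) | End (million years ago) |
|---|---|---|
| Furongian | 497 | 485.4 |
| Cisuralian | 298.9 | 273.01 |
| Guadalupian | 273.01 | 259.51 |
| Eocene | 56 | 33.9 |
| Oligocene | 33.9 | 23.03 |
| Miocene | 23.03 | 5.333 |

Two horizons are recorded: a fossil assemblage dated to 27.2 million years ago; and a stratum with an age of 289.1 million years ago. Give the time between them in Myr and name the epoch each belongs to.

Elapsed time: 289.1 − 27.2 = 261.9 Myr.
27.2 Ma lies within 33.9–23.03 Ma: Oligocene.
289.1 Ma lies within 298.9–273.01 Ma: Cisuralian.

261.9 million years apart; the first in the Oligocene, the second in the Cisuralian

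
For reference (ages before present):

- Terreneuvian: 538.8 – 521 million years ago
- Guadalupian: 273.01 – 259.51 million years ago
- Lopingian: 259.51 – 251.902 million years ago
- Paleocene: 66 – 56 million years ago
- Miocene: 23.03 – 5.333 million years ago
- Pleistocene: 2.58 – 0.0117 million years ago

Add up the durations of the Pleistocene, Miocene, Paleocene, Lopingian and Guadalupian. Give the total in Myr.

Each duration: Pleistocene = 2.5683; Miocene = 17.697; Paleocene = 10; Lopingian = 7.608; Guadalupian = 13.5.
Sum: 2.5683 + 17.697 + 10 + 7.608 + 13.5 = 51.3733 Myr.

51.3733 million years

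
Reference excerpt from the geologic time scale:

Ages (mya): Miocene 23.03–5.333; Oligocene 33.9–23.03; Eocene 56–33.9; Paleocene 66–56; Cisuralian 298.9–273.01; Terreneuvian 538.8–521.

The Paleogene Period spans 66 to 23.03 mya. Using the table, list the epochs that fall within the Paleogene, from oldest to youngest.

Epochs with both bounds inside 66–23.03 Ma: Paleocene (66–56), Eocene (56–33.9), Oligocene (33.9–23.03).

Paleocene, Eocene, Oligocene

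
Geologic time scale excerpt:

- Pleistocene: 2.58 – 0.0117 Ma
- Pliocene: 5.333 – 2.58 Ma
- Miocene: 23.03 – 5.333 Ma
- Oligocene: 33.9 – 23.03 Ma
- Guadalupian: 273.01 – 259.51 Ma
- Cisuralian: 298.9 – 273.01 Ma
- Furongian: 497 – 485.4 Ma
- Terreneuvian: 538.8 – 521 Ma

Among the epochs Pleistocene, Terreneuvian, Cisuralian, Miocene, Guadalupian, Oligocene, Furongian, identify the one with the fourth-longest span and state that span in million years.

Durations: Pleistocene 2.5683; Terreneuvian 17.8; Cisuralian 25.89; Miocene 17.697; Guadalupian 13.5; Oligocene 10.87; Furongian 11.6 Myr.
Sorted longest-first: Cisuralian (25.89), Terreneuvian (17.8), Miocene (17.697), Guadalupian (13.5), Furongian (11.6), Oligocene (10.87), Pleistocene (2.5683).
The fourth longest is Guadalupian at 13.5 Myr.

Guadalupian, 13.5 million years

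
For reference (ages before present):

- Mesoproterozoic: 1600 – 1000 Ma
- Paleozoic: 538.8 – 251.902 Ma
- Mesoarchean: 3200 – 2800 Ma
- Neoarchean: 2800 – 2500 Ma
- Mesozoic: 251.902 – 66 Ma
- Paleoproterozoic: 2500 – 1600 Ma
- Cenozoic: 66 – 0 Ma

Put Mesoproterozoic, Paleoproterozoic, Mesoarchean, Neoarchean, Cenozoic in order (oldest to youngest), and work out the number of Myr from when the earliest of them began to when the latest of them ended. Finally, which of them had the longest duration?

Start ages (Ma): Mesoarchean 3200, Neoarchean 2800, Paleoproterozoic 2500, Mesoproterozoic 1600, Cenozoic 66.
Ordered oldest to youngest: Mesoarchean, Neoarchean, Paleoproterozoic, Mesoproterozoic, Cenozoic.
Span = 3200 − 0 = 3200 Myr.
Durations: Neoarchean 300, Mesoproterozoic 600, Cenozoic 66, Paleoproterozoic 900, Mesoarchean 400 → longest is Paleoproterozoic (900 Myr).

Mesoarchean → Neoarchean → Paleoproterozoic → Mesoproterozoic → Cenozoic; total span 3200 Myr; longest is Paleoproterozoic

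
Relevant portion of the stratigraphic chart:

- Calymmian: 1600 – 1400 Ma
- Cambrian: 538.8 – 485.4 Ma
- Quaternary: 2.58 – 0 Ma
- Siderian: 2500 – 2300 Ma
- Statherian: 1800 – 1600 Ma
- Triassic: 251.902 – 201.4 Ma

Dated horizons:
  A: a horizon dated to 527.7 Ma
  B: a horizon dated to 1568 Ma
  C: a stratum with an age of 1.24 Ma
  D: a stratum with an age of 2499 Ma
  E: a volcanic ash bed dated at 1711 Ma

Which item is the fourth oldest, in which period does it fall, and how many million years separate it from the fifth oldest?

A, in the Cambrian; 526.46 million years to C

Sorted oldest-first by Ma: D (2499), E (1711), B (1568), A (527.7), C (1.24).
The fourth oldest is A at 527.7 Ma, which lies in 538.8–485.4 Ma: the Cambrian.
The fifth oldest is C at 1.24 Ma; separation = |527.7 − 1.24| = 526.46 Myr.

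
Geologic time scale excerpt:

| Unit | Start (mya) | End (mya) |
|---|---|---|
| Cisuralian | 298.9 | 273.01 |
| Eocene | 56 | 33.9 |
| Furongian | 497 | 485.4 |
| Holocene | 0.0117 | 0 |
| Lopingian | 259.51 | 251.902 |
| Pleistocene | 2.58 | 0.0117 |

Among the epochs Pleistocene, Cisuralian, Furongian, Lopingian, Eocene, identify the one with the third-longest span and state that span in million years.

Start − end for each: Pleistocene 2.58 − 0.0117 = 2.5683; Cisuralian 298.9 − 273.01 = 25.89; Furongian 497 − 485.4 = 11.6; Lopingian 259.51 − 251.902 = 7.608; Eocene 56 − 33.9 = 22.1.
Ranking these from longest: Cisuralian > Eocene > Furongian > Lopingian > Pleistocene.
Position 3 in that ranking is Furongian, which lasted 11.6 Myr.

Furongian, 11.6 million years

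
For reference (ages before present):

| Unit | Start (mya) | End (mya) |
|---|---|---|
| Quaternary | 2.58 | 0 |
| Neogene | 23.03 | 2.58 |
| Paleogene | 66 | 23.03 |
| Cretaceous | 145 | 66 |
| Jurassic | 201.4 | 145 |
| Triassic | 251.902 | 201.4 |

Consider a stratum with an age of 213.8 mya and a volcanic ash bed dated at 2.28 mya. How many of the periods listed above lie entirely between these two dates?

4

213.8 Ma sits inside the Triassic (251.902–201.4) and 2.28 Ma inside the Quaternary (2.58–0); neither of those is wholly between the two dates.
The listed periods lying completely between them are Jurassic, Cretaceous, Paleogene, Neogene — 4 in all.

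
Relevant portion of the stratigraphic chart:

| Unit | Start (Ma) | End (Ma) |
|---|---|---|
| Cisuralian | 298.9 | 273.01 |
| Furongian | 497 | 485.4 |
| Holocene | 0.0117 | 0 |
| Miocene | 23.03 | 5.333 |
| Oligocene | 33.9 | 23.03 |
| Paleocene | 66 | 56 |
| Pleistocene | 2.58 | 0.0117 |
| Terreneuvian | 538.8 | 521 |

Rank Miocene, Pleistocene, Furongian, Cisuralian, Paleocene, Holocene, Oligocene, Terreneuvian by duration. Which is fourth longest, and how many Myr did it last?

Furongian, 11.6 million years

Durations: Miocene 17.697; Pleistocene 2.5683; Furongian 11.6; Cisuralian 25.89; Paleocene 10; Holocene 0.0117; Oligocene 10.87; Terreneuvian 17.8 Myr.
Sorted longest-first: Cisuralian (25.89), Terreneuvian (17.8), Miocene (17.697), Furongian (11.6), Oligocene (10.87), Paleocene (10), Pleistocene (2.5683), Holocene (0.0117).
The fourth longest is Furongian at 11.6 Myr.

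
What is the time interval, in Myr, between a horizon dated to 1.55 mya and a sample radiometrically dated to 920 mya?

920 − 1.55 = 918.45 million years.

918.45 million years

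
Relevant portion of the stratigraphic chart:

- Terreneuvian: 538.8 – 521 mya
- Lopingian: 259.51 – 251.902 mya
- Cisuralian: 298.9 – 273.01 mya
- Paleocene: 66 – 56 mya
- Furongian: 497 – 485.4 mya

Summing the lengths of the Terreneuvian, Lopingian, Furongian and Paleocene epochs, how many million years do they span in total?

Each duration: Terreneuvian = 17.8; Lopingian = 7.608; Furongian = 11.6; Paleocene = 10.
Sum: 17.8 + 7.608 + 11.6 + 10 = 47.008 Myr.

47.008 million years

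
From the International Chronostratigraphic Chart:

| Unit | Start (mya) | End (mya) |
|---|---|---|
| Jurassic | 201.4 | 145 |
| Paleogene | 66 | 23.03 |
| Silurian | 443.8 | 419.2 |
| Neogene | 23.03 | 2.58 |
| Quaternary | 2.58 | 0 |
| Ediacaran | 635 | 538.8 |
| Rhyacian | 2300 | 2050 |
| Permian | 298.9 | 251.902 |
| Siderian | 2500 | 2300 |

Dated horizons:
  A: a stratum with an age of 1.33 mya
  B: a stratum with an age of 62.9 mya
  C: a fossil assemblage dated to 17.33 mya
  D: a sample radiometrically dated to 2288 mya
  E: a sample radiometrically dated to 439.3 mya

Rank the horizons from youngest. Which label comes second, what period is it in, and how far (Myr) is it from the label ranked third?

Sorted youngest-first by Ma: A (1.33), C (17.33), B (62.9), E (439.3), D (2288).
The second youngest is C at 17.33 Ma, which lies in 23.03–2.58 Ma: the Neogene.
The third youngest is B at 62.9 Ma; separation = |17.33 − 62.9| = 45.57 Myr.

C, in the Neogene; 45.57 million years to B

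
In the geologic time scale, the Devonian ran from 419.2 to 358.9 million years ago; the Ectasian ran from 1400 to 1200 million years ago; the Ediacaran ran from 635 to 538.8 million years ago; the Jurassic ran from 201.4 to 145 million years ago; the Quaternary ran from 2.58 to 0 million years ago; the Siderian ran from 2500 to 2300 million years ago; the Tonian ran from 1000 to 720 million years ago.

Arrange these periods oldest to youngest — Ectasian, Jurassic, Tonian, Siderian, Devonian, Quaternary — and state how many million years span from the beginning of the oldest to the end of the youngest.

Siderian, Ectasian, Tonian, Devonian, Jurassic, Quaternary; total span 2500 Myr

Start ages (Ma): Siderian 2500, Ectasian 1400, Tonian 1000, Devonian 419.2, Jurassic 201.4, Quaternary 2.58.
Ordered oldest to youngest: Siderian, Ectasian, Tonian, Devonian, Jurassic, Quaternary.
Span = 2500 − 0 = 2500 Myr.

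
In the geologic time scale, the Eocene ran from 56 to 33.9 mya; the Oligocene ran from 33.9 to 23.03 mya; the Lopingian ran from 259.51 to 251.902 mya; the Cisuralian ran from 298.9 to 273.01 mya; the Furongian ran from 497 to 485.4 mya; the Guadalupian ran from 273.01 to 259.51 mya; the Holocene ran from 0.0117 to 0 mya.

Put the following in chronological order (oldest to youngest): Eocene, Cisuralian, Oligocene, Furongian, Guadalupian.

Furongian → Cisuralian → Guadalupian → Eocene → Oligocene

Sorting by start age (descending Ma, since larger Ma = older): Furongian start 497, Cisuralian start 298.9, Guadalupian start 273.01, Eocene start 56, Oligocene start 33.9.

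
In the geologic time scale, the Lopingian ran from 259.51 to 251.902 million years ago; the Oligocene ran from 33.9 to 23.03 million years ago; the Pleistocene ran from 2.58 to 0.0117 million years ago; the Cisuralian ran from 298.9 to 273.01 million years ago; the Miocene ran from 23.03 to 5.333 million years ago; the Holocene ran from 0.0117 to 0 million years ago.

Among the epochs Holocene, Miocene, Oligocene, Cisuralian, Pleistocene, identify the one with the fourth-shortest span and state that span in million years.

Miocene, 17.697 million years

Durations: Holocene 0.0117; Miocene 17.697; Oligocene 10.87; Cisuralian 25.89; Pleistocene 2.5683 Myr.
Sorted shortest-first: Holocene (0.0117), Pleistocene (2.5683), Oligocene (10.87), Miocene (17.697), Cisuralian (25.89).
The fourth shortest is Miocene at 17.697 Myr.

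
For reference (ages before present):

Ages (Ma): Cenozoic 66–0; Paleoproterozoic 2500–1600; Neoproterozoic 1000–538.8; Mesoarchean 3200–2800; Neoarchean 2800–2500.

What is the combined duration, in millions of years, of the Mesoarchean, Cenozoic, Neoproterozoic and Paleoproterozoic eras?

1827.2 million years

Each duration: Mesoarchean = 400; Cenozoic = 66; Neoproterozoic = 461.2; Paleoproterozoic = 900.
Sum: 400 + 66 + 461.2 + 900 = 1827.2 Myr.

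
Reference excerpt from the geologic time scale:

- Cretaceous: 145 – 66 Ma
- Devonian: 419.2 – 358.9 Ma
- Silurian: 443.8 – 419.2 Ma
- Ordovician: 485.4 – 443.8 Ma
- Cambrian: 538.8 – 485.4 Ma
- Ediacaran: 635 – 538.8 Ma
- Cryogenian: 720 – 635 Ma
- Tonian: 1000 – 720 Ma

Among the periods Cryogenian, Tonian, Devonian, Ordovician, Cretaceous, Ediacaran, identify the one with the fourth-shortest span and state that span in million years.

Cryogenian, 85 million years

Start − end for each: Cryogenian 720 − 635 = 85; Tonian 1000 − 720 = 280; Devonian 419.2 − 358.9 = 60.3; Ordovician 485.4 − 443.8 = 41.6; Cretaceous 145 − 66 = 79; Ediacaran 635 − 538.8 = 96.2.
Ranking these from shortest: Ordovician < Devonian < Cretaceous < Cryogenian < Ediacaran < Tonian.
Position 4 in that ranking is Cryogenian, which lasted 85 Myr.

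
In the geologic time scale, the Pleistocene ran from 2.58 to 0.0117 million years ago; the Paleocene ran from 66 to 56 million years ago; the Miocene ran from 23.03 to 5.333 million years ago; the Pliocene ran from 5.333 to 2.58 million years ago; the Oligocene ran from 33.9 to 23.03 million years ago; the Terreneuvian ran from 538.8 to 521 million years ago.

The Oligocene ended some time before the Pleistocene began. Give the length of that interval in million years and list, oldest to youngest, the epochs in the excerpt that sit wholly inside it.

20.45 million years; Miocene, Pliocene

The Oligocene closes at 23.03 Ma and the Pleistocene opens at 2.58 Ma, so the interval is 23.03 − 2.58 = 20.45 Myr.
An epoch fits inside if it starts at or after 23.03 Ma and ends at or before 2.58 Ma; oldest first that gives Miocene, Pliocene.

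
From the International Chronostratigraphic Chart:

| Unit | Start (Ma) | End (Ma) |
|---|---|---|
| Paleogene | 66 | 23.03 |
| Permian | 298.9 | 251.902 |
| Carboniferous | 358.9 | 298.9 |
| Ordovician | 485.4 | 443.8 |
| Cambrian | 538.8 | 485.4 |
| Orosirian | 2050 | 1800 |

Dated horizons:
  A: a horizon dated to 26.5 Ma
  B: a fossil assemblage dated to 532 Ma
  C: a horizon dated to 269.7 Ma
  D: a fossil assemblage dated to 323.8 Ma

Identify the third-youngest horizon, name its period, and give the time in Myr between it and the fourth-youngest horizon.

Sorted youngest-first by Ma: A (26.5), C (269.7), D (323.8), B (532).
The third youngest is D at 323.8 Ma, which lies in 358.9–298.9 Ma: the Carboniferous.
The fourth youngest is B at 532 Ma; separation = |323.8 − 532| = 208.2 Myr.

D, in the Carboniferous; 208.2 million years to B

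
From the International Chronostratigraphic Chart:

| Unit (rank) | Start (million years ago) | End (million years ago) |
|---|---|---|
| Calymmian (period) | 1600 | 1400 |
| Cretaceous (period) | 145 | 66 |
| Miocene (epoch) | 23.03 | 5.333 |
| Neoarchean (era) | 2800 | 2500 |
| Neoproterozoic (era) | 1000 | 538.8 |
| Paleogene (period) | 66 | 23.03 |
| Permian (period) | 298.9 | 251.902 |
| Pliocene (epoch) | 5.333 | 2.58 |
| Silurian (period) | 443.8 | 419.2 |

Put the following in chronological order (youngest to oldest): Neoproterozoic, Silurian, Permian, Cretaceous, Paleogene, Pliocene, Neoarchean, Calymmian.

Pliocene, Paleogene, Cretaceous, Permian, Silurian, Neoproterozoic, Calymmian, Neoarchean

The oldest of these is Neoarchean (starts 2800 Ma) and the youngest is Pliocene (ends 2.58 Ma).
In between, by decreasing start age: Calymmian (1600), Neoproterozoic (1000), Silurian (443.8), Permian (298.9), Cretaceous (145), Paleogene (66).
Listing youngest first means reversing that sequence.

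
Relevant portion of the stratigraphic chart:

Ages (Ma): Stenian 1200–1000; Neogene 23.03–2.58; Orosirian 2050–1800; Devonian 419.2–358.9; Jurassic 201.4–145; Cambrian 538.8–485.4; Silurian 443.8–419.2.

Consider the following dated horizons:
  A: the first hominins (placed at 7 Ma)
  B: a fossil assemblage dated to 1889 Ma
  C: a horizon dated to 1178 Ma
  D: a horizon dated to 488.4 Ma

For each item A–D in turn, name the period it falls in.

A — Neogene; B — Orosirian; C — Stenian; D — Cambrian

Match each age against the start–end ranges in the excerpt: A = 7 Ma → Neogene (23.03–2.58); B = 1889 Ma → Orosirian (2050–1800); C = 1178 Ma → Stenian (1200–1000); D = 488.4 Ma → Cambrian (538.8–485.4).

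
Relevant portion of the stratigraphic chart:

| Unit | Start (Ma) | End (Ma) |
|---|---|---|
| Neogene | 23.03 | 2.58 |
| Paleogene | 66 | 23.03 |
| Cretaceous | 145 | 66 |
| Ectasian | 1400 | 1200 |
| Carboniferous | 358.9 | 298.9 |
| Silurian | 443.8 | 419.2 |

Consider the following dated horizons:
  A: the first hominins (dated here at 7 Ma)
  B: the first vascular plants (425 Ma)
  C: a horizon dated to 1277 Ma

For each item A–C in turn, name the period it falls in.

A — Neogene; B — Silurian; C — Ectasian

A: 7 Ma lies in 23.03–2.58 Ma, so Neogene.
B: 425 Ma lies in 443.8–419.2 Ma, so Silurian.
C: 1277 Ma lies in 1400–1200 Ma, so Ectasian.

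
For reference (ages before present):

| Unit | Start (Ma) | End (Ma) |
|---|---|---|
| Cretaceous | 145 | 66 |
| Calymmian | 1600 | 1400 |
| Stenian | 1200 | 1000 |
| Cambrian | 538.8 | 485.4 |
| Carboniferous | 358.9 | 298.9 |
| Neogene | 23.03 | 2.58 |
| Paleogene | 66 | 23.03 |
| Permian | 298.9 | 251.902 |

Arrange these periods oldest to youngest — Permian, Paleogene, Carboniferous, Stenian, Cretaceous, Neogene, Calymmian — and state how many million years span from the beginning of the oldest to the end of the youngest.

Calymmian, Stenian, Carboniferous, Permian, Cretaceous, Paleogene, Neogene; total span 1597.42 Myr

From the excerpt: Permian 298.9–251.902; Paleogene 66–23.03; Carboniferous 358.9–298.9; Stenian 1200–1000; Cretaceous 145–66; Neogene 23.03–2.58; Calymmian 1600–1400 (Ma).
Larger Ma is earlier, so the oldest is Calymmian and the youngest is Neogene; oldest to youngest: Calymmian, Stenian, Carboniferous, Permian, Cretaceous, Paleogene, Neogene.
Oldest start 1600 minus youngest end 2.58 gives 1597.42 Myr overall.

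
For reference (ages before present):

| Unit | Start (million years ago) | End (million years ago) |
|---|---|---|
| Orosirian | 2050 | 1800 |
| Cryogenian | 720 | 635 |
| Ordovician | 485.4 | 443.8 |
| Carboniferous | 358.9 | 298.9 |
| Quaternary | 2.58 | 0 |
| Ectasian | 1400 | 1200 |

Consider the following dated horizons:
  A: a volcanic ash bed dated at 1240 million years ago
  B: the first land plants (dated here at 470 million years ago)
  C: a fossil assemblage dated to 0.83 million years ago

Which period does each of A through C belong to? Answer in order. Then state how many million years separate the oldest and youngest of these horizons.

A: 1240 Ma lies in 1400–1200 Ma, so Ectasian.
B: 470 Ma lies in 485.4–443.8 Ma, so Ordovician.
C: 0.83 Ma lies in 2.58–0 Ma, so Quaternary.
Oldest = 1240 Ma, youngest = 0.83 Ma → span 1239.17 Myr.

A — Ectasian; B — Ordovician; C — Quaternary; span 1239.17 million years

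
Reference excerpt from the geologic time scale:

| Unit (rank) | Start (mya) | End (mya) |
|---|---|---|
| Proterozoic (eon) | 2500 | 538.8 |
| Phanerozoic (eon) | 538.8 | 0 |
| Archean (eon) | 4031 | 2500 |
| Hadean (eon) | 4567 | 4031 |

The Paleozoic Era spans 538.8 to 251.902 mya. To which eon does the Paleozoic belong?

The Paleozoic (538.8–251.902 Ma) lies entirely within 538.8–0 Ma, the Phanerozoic Eon.

Phanerozoic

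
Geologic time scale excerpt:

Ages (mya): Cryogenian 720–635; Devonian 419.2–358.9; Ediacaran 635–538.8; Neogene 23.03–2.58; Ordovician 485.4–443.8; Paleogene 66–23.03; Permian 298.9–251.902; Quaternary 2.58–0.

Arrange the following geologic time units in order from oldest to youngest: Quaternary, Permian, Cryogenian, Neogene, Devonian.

Cryogenian, Devonian, Permian, Neogene, Quaternary

The oldest of these is Cryogenian (starts 720 Ma) and the youngest is Quaternary (ends 0 Ma).
In between, by decreasing start age: Devonian (419.2), Permian (298.9), Neogene (23.03).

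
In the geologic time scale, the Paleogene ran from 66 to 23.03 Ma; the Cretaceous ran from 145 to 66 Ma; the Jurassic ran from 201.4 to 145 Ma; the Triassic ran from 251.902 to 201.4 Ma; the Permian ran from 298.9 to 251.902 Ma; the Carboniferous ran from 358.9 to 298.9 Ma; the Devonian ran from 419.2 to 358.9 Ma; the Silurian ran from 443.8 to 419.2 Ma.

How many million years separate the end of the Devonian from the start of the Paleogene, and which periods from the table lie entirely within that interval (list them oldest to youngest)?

292.9 million years; Carboniferous, Permian, Triassic, Jurassic, Cretaceous

The Devonian closes at 358.9 Ma and the Paleogene opens at 66 Ma, so the interval is 358.9 − 66 = 292.9 Myr.
A period fits inside if it starts at or after 358.9 Ma and ends at or before 66 Ma; oldest first that gives Carboniferous, Permian, Triassic, Jurassic, Cretaceous.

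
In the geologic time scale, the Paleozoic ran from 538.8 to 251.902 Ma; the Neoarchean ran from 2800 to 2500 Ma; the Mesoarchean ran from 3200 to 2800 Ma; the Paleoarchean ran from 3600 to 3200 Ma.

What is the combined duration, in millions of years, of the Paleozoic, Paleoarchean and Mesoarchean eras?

1086.898 million years

Duration is start − end for each: (538.8 − 251.902) + (3600 − 3200) + (3200 − 2800).
That is 286.898 + 400 + 400, which totals 1086.898 million years.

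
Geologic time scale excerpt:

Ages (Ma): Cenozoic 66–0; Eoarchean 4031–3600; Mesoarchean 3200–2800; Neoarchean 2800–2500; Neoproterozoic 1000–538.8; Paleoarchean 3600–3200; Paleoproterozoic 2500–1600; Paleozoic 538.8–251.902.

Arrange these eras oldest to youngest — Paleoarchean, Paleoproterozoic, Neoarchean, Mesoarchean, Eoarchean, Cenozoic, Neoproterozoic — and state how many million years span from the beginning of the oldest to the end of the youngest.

Eoarchean → Paleoarchean → Mesoarchean → Neoarchean → Paleoproterozoic → Neoproterozoic → Cenozoic; total span 4031 Myr

From the excerpt: Paleoarchean 3600–3200; Paleoproterozoic 2500–1600; Neoarchean 2800–2500; Mesoarchean 3200–2800; Eoarchean 4031–3600; Cenozoic 66–0; Neoproterozoic 1000–538.8 (Ma).
Larger Ma is earlier, so the oldest is Eoarchean and the youngest is Cenozoic; oldest to youngest: Eoarchean, Paleoarchean, Mesoarchean, Neoarchean, Paleoproterozoic, Neoproterozoic, Cenozoic.
Oldest start 4031 minus youngest end 0 gives 4031 Myr overall.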